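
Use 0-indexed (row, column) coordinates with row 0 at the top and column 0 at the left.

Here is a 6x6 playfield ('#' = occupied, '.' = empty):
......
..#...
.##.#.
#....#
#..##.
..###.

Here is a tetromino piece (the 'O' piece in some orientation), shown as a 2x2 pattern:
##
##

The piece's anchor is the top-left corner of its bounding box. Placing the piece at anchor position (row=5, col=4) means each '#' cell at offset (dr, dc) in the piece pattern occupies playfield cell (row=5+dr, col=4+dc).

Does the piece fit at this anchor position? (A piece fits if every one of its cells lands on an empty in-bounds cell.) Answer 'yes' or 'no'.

Answer: no

Derivation:
Check each piece cell at anchor (5, 4):
  offset (0,0) -> (5,4): occupied ('#') -> FAIL
  offset (0,1) -> (5,5): empty -> OK
  offset (1,0) -> (6,4): out of bounds -> FAIL
  offset (1,1) -> (6,5): out of bounds -> FAIL
All cells valid: no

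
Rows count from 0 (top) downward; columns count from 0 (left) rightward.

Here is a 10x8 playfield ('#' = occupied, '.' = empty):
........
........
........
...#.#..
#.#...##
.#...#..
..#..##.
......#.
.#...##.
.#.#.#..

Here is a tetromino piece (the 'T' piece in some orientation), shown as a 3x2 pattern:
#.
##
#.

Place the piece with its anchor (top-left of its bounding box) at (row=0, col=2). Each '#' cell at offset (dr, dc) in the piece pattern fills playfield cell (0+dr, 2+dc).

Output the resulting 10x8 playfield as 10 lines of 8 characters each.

Fill (0+0,2+0) = (0,2)
Fill (0+1,2+0) = (1,2)
Fill (0+1,2+1) = (1,3)
Fill (0+2,2+0) = (2,2)

Answer: ..#.....
..##....
..#.....
...#.#..
#.#...##
.#...#..
..#..##.
......#.
.#...##.
.#.#.#..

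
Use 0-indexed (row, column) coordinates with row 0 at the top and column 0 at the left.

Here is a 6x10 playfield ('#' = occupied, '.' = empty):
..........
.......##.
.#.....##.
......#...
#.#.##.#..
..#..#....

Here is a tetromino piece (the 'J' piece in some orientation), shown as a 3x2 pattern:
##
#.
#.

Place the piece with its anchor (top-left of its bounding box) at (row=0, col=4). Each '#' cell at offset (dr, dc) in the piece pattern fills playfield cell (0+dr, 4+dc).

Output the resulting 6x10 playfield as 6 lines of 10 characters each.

Fill (0+0,4+0) = (0,4)
Fill (0+0,4+1) = (0,5)
Fill (0+1,4+0) = (1,4)
Fill (0+2,4+0) = (2,4)

Answer: ....##....
....#..##.
.#..#..##.
......#...
#.#.##.#..
..#..#....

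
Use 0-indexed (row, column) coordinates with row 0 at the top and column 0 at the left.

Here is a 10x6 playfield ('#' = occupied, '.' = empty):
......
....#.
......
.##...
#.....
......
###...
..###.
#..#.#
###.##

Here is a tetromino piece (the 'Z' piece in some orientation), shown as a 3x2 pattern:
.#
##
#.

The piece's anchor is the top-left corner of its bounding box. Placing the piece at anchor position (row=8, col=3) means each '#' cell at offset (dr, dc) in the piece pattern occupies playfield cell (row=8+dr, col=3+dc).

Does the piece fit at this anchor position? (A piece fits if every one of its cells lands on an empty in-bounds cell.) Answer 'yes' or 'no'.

Answer: no

Derivation:
Check each piece cell at anchor (8, 3):
  offset (0,1) -> (8,4): empty -> OK
  offset (1,0) -> (9,3): empty -> OK
  offset (1,1) -> (9,4): occupied ('#') -> FAIL
  offset (2,0) -> (10,3): out of bounds -> FAIL
All cells valid: no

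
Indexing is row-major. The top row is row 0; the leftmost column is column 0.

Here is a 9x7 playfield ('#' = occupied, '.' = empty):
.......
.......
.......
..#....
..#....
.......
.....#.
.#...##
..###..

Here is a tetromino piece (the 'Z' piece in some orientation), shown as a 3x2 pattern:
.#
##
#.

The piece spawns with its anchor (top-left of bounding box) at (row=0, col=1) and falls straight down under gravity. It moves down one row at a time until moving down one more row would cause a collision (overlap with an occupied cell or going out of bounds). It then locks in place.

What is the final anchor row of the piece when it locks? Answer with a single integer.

Answer: 1

Derivation:
Spawn at (row=0, col=1). Try each row:
  row 0: fits
  row 1: fits
  row 2: blocked -> lock at row 1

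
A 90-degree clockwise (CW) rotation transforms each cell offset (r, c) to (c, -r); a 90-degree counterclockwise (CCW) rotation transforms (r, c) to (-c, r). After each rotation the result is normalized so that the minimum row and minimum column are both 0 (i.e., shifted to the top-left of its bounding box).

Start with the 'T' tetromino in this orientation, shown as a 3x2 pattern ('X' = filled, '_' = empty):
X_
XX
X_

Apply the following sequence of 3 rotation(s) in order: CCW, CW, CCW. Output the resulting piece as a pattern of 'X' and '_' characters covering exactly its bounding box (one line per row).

Start:
X_
XX
X_
After rotation 1 (CCW):
_X_
XXX
After rotation 2 (CW):
X_
XX
X_
After rotation 3 (CCW):
_X_
XXX

Answer: _X_
XXX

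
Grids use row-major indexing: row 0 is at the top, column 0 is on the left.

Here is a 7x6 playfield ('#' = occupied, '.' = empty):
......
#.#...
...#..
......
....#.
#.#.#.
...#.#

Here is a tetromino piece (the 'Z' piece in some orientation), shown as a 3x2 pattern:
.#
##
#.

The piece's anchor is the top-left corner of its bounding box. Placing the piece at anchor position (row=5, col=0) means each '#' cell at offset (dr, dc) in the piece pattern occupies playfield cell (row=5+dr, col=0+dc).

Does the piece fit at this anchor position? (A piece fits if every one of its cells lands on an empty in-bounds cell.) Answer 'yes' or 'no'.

Answer: no

Derivation:
Check each piece cell at anchor (5, 0):
  offset (0,1) -> (5,1): empty -> OK
  offset (1,0) -> (6,0): empty -> OK
  offset (1,1) -> (6,1): empty -> OK
  offset (2,0) -> (7,0): out of bounds -> FAIL
All cells valid: no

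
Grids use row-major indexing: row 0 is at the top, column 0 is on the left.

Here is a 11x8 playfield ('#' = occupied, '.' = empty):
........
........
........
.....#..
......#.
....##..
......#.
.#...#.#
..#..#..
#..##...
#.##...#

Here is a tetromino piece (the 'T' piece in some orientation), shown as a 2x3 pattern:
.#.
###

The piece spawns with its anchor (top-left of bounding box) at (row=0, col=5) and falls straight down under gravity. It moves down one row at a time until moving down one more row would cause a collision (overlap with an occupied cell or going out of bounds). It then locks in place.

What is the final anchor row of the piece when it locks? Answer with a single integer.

Spawn at (row=0, col=5). Try each row:
  row 0: fits
  row 1: fits
  row 2: blocked -> lock at row 1

Answer: 1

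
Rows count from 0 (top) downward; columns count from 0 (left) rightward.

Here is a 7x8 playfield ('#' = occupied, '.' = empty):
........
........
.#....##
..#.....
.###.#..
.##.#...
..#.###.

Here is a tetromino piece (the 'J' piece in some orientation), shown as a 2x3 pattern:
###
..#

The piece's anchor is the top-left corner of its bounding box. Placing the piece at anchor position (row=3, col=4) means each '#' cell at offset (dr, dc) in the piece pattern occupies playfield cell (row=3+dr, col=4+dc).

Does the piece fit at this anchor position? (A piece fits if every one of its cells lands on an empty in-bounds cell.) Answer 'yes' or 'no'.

Answer: yes

Derivation:
Check each piece cell at anchor (3, 4):
  offset (0,0) -> (3,4): empty -> OK
  offset (0,1) -> (3,5): empty -> OK
  offset (0,2) -> (3,6): empty -> OK
  offset (1,2) -> (4,6): empty -> OK
All cells valid: yes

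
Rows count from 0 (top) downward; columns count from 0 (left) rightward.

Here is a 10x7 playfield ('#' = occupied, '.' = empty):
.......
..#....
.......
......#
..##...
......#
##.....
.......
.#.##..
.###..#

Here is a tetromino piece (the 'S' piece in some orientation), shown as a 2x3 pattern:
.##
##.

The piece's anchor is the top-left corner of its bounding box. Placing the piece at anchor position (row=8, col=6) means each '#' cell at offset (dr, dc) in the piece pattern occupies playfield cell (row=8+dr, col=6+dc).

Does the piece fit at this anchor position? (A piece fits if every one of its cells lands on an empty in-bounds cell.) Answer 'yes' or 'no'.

Check each piece cell at anchor (8, 6):
  offset (0,1) -> (8,7): out of bounds -> FAIL
  offset (0,2) -> (8,8): out of bounds -> FAIL
  offset (1,0) -> (9,6): occupied ('#') -> FAIL
  offset (1,1) -> (9,7): out of bounds -> FAIL
All cells valid: no

Answer: no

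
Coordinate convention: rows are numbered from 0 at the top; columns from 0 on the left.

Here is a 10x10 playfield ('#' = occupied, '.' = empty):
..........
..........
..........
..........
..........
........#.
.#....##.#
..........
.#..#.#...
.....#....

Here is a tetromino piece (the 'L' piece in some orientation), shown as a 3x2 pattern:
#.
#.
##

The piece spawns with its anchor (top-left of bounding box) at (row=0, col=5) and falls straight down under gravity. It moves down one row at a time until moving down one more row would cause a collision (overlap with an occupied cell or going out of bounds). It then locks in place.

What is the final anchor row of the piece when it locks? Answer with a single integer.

Spawn at (row=0, col=5). Try each row:
  row 0: fits
  row 1: fits
  row 2: fits
  row 3: fits
  row 4: blocked -> lock at row 3

Answer: 3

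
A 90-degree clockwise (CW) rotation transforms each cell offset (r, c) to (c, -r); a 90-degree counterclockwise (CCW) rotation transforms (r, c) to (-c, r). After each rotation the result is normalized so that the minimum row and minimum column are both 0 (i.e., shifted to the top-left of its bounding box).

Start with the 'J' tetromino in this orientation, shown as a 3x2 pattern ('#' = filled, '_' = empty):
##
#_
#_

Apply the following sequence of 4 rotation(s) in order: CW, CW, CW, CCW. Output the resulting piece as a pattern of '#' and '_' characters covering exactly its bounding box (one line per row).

Answer: _#
_#
##

Derivation:
Start:
##
#_
#_
After rotation 1 (CW):
###
__#
After rotation 2 (CW):
_#
_#
##
After rotation 3 (CW):
#__
###
After rotation 4 (CCW):
_#
_#
##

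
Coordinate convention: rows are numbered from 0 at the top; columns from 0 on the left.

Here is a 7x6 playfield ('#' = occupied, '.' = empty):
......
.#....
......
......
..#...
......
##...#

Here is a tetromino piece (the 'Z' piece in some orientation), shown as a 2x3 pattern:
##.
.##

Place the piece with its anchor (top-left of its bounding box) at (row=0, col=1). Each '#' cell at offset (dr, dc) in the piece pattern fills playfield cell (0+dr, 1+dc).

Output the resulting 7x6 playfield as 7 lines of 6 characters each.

Answer: .##...
.###..
......
......
..#...
......
##...#

Derivation:
Fill (0+0,1+0) = (0,1)
Fill (0+0,1+1) = (0,2)
Fill (0+1,1+1) = (1,2)
Fill (0+1,1+2) = (1,3)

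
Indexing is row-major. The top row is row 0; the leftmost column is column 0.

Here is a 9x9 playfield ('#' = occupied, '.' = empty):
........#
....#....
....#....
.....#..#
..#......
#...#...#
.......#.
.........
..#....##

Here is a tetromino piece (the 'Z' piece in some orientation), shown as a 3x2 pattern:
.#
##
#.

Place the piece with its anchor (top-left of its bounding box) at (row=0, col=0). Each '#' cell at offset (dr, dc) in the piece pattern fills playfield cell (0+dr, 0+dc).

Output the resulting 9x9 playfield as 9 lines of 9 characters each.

Fill (0+0,0+1) = (0,1)
Fill (0+1,0+0) = (1,0)
Fill (0+1,0+1) = (1,1)
Fill (0+2,0+0) = (2,0)

Answer: .#......#
##..#....
#...#....
.....#..#
..#......
#...#...#
.......#.
.........
..#....##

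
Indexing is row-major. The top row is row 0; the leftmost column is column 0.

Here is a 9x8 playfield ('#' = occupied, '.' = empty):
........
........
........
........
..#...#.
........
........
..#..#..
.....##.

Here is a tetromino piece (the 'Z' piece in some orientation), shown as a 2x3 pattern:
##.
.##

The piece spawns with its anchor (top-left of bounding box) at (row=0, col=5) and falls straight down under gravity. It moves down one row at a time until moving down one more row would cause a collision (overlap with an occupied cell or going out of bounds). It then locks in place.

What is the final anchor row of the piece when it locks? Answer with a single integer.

Answer: 2

Derivation:
Spawn at (row=0, col=5). Try each row:
  row 0: fits
  row 1: fits
  row 2: fits
  row 3: blocked -> lock at row 2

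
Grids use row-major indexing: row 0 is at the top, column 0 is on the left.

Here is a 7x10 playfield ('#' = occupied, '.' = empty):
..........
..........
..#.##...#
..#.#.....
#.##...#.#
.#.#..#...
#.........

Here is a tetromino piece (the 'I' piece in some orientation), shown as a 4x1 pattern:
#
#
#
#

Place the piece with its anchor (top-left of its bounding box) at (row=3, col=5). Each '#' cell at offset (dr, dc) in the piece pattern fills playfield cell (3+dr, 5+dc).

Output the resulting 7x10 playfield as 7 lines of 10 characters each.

Answer: ..........
..........
..#.##...#
..#.##....
#.##.#.#.#
.#.#.##...
#....#....

Derivation:
Fill (3+0,5+0) = (3,5)
Fill (3+1,5+0) = (4,5)
Fill (3+2,5+0) = (5,5)
Fill (3+3,5+0) = (6,5)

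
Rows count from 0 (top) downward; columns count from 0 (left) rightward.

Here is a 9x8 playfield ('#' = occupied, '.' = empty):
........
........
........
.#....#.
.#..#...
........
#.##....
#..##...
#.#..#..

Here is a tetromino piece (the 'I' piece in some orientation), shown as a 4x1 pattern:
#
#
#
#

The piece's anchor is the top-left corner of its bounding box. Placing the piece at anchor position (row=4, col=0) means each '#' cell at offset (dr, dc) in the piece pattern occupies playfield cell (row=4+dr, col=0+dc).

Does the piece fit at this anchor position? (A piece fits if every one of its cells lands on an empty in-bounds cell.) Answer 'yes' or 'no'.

Check each piece cell at anchor (4, 0):
  offset (0,0) -> (4,0): empty -> OK
  offset (1,0) -> (5,0): empty -> OK
  offset (2,0) -> (6,0): occupied ('#') -> FAIL
  offset (3,0) -> (7,0): occupied ('#') -> FAIL
All cells valid: no

Answer: no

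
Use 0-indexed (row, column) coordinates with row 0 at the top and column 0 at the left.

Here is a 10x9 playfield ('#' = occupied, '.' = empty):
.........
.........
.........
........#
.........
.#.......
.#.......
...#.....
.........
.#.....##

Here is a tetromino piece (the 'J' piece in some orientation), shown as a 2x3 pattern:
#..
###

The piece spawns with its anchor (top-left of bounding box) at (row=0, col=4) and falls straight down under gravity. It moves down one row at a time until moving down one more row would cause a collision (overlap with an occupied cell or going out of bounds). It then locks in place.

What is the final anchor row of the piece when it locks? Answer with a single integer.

Spawn at (row=0, col=4). Try each row:
  row 0: fits
  row 1: fits
  row 2: fits
  row 3: fits
  row 4: fits
  row 5: fits
  row 6: fits
  row 7: fits
  row 8: fits
  row 9: blocked -> lock at row 8

Answer: 8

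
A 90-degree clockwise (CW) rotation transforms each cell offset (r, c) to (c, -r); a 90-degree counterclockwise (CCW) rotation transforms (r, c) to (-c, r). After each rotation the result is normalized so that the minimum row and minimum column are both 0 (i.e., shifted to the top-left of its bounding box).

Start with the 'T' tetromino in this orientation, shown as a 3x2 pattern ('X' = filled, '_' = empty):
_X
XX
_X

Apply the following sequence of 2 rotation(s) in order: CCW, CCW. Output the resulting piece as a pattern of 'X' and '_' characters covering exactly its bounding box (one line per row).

Start:
_X
XX
_X
After rotation 1 (CCW):
XXX
_X_
After rotation 2 (CCW):
X_
XX
X_

Answer: X_
XX
X_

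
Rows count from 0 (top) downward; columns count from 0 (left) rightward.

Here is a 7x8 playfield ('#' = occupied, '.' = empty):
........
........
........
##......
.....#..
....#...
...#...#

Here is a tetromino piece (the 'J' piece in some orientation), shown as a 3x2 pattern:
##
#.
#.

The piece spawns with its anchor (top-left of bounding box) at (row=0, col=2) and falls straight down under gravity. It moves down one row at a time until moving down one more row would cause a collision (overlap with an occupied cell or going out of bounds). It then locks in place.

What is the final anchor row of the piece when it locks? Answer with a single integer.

Spawn at (row=0, col=2). Try each row:
  row 0: fits
  row 1: fits
  row 2: fits
  row 3: fits
  row 4: fits
  row 5: blocked -> lock at row 4

Answer: 4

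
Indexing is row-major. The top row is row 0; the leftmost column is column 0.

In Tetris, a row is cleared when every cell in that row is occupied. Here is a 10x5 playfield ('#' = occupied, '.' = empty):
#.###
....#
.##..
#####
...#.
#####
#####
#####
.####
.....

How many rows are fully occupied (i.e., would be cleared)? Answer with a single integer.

Answer: 4

Derivation:
Check each row:
  row 0: 1 empty cell -> not full
  row 1: 4 empty cells -> not full
  row 2: 3 empty cells -> not full
  row 3: 0 empty cells -> FULL (clear)
  row 4: 4 empty cells -> not full
  row 5: 0 empty cells -> FULL (clear)
  row 6: 0 empty cells -> FULL (clear)
  row 7: 0 empty cells -> FULL (clear)
  row 8: 1 empty cell -> not full
  row 9: 5 empty cells -> not full
Total rows cleared: 4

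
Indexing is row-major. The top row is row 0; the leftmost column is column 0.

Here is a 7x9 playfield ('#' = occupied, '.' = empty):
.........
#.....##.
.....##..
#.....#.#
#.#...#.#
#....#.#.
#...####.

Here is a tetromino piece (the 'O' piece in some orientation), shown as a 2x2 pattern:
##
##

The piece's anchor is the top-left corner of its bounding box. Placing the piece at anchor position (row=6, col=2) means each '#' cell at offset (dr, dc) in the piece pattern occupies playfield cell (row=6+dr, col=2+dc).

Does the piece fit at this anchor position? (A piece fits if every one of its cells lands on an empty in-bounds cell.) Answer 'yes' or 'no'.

Answer: no

Derivation:
Check each piece cell at anchor (6, 2):
  offset (0,0) -> (6,2): empty -> OK
  offset (0,1) -> (6,3): empty -> OK
  offset (1,0) -> (7,2): out of bounds -> FAIL
  offset (1,1) -> (7,3): out of bounds -> FAIL
All cells valid: no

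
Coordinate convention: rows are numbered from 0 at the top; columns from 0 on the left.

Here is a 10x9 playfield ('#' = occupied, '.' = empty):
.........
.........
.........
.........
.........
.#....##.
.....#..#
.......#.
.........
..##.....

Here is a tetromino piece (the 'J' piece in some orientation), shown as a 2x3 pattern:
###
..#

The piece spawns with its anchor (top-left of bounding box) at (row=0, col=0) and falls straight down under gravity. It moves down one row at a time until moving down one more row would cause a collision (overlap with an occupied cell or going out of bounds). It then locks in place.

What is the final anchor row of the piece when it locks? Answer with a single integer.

Answer: 4

Derivation:
Spawn at (row=0, col=0). Try each row:
  row 0: fits
  row 1: fits
  row 2: fits
  row 3: fits
  row 4: fits
  row 5: blocked -> lock at row 4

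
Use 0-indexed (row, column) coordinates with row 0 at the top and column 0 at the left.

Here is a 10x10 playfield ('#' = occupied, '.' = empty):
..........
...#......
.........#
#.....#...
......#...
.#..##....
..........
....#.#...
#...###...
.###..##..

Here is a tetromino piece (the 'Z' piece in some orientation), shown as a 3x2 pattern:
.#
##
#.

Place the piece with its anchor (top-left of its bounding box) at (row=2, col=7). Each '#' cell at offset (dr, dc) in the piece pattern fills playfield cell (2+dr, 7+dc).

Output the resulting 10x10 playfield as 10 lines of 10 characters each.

Fill (2+0,7+1) = (2,8)
Fill (2+1,7+0) = (3,7)
Fill (2+1,7+1) = (3,8)
Fill (2+2,7+0) = (4,7)

Answer: ..........
...#......
........##
#.....###.
......##..
.#..##....
..........
....#.#...
#...###...
.###..##..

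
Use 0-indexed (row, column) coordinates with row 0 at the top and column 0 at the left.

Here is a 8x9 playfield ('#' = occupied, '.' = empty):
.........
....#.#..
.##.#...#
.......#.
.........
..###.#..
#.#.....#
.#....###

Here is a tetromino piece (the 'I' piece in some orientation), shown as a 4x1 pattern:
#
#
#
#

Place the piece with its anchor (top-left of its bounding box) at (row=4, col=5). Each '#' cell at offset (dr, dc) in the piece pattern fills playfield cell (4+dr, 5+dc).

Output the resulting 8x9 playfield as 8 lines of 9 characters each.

Fill (4+0,5+0) = (4,5)
Fill (4+1,5+0) = (5,5)
Fill (4+2,5+0) = (6,5)
Fill (4+3,5+0) = (7,5)

Answer: .........
....#.#..
.##.#...#
.......#.
.....#...
..#####..
#.#..#..#
.#...####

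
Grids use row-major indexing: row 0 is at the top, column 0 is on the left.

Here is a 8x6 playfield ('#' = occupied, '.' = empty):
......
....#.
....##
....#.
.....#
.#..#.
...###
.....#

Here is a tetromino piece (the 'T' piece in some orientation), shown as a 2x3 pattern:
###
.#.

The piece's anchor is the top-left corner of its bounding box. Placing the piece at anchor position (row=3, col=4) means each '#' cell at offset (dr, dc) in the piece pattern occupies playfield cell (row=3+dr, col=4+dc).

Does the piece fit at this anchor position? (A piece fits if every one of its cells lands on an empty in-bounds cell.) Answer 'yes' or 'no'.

Check each piece cell at anchor (3, 4):
  offset (0,0) -> (3,4): occupied ('#') -> FAIL
  offset (0,1) -> (3,5): empty -> OK
  offset (0,2) -> (3,6): out of bounds -> FAIL
  offset (1,1) -> (4,5): occupied ('#') -> FAIL
All cells valid: no

Answer: no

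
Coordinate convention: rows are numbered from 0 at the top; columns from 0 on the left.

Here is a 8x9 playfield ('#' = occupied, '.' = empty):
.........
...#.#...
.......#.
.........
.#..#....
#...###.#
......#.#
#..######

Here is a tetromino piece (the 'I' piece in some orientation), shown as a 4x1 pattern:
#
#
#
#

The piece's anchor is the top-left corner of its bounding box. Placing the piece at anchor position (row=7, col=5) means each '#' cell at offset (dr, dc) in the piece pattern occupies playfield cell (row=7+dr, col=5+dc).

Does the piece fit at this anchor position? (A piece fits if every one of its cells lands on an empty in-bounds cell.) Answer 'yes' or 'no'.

Answer: no

Derivation:
Check each piece cell at anchor (7, 5):
  offset (0,0) -> (7,5): occupied ('#') -> FAIL
  offset (1,0) -> (8,5): out of bounds -> FAIL
  offset (2,0) -> (9,5): out of bounds -> FAIL
  offset (3,0) -> (10,5): out of bounds -> FAIL
All cells valid: no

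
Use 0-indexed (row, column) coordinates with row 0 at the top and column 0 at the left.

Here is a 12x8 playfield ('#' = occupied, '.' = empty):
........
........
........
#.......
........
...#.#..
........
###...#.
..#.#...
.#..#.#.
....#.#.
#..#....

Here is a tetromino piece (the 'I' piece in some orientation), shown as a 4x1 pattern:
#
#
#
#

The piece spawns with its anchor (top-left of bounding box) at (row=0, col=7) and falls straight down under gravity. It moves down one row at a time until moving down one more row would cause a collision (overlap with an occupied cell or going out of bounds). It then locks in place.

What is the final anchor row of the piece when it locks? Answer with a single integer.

Answer: 8

Derivation:
Spawn at (row=0, col=7). Try each row:
  row 0: fits
  row 1: fits
  row 2: fits
  row 3: fits
  row 4: fits
  row 5: fits
  row 6: fits
  row 7: fits
  row 8: fits
  row 9: blocked -> lock at row 8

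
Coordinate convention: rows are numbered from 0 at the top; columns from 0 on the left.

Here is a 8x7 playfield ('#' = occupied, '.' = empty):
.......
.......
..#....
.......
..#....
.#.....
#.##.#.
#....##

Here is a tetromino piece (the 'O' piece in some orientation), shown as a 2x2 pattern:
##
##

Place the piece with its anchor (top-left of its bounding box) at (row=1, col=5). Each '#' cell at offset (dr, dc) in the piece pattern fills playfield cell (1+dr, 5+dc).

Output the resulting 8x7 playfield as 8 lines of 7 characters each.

Fill (1+0,5+0) = (1,5)
Fill (1+0,5+1) = (1,6)
Fill (1+1,5+0) = (2,5)
Fill (1+1,5+1) = (2,6)

Answer: .......
.....##
..#..##
.......
..#....
.#.....
#.##.#.
#....##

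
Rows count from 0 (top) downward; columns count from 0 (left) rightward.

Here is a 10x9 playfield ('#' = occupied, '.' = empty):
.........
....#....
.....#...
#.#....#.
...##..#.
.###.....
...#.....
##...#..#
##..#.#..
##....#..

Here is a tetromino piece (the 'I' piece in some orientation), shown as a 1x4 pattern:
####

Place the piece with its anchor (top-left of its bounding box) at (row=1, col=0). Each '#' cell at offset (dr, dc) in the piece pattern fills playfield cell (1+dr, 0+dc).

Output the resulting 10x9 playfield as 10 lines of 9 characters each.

Answer: .........
#####....
.....#...
#.#....#.
...##..#.
.###.....
...#.....
##...#..#
##..#.#..
##....#..

Derivation:
Fill (1+0,0+0) = (1,0)
Fill (1+0,0+1) = (1,1)
Fill (1+0,0+2) = (1,2)
Fill (1+0,0+3) = (1,3)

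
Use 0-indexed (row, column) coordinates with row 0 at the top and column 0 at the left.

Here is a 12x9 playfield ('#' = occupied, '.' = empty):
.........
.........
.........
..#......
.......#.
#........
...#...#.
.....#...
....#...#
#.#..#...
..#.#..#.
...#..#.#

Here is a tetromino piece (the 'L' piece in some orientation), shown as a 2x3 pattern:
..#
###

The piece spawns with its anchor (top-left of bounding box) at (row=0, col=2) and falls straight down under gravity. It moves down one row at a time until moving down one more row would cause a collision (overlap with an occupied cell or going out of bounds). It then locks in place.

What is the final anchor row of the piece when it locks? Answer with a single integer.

Answer: 1

Derivation:
Spawn at (row=0, col=2). Try each row:
  row 0: fits
  row 1: fits
  row 2: blocked -> lock at row 1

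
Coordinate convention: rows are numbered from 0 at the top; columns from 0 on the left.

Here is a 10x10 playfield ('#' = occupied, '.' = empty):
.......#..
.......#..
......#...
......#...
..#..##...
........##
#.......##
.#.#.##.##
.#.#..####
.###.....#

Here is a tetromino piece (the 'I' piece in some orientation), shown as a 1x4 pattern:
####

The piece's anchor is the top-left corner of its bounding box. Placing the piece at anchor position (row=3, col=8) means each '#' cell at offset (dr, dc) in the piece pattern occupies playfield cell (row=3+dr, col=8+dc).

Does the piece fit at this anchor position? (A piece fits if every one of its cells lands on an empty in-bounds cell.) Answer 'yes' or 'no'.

Answer: no

Derivation:
Check each piece cell at anchor (3, 8):
  offset (0,0) -> (3,8): empty -> OK
  offset (0,1) -> (3,9): empty -> OK
  offset (0,2) -> (3,10): out of bounds -> FAIL
  offset (0,3) -> (3,11): out of bounds -> FAIL
All cells valid: no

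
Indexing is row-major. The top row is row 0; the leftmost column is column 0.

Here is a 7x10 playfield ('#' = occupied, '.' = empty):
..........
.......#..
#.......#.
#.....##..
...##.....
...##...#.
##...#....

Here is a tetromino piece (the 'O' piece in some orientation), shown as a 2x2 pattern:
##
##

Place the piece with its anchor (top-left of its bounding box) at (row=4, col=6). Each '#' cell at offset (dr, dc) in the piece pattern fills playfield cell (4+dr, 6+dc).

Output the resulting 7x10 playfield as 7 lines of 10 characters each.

Fill (4+0,6+0) = (4,6)
Fill (4+0,6+1) = (4,7)
Fill (4+1,6+0) = (5,6)
Fill (4+1,6+1) = (5,7)

Answer: ..........
.......#..
#.......#.
#.....##..
...##.##..
...##.###.
##...#....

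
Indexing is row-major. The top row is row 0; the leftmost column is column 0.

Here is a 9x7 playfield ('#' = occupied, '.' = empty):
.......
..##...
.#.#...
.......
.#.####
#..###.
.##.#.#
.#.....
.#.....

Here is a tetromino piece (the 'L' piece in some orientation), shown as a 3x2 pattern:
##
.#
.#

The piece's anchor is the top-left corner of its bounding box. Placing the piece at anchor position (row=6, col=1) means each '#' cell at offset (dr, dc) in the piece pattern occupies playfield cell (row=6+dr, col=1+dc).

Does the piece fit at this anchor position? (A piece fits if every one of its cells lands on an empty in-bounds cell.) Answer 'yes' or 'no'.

Answer: no

Derivation:
Check each piece cell at anchor (6, 1):
  offset (0,0) -> (6,1): occupied ('#') -> FAIL
  offset (0,1) -> (6,2): occupied ('#') -> FAIL
  offset (1,1) -> (7,2): empty -> OK
  offset (2,1) -> (8,2): empty -> OK
All cells valid: no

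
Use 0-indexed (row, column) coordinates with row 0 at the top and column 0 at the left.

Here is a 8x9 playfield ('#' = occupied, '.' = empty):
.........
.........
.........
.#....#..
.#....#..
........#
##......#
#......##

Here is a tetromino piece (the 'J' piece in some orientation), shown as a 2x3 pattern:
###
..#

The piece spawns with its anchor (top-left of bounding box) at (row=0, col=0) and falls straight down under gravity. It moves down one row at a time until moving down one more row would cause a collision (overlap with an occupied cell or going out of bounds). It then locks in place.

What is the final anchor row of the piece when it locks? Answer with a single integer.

Answer: 2

Derivation:
Spawn at (row=0, col=0). Try each row:
  row 0: fits
  row 1: fits
  row 2: fits
  row 3: blocked -> lock at row 2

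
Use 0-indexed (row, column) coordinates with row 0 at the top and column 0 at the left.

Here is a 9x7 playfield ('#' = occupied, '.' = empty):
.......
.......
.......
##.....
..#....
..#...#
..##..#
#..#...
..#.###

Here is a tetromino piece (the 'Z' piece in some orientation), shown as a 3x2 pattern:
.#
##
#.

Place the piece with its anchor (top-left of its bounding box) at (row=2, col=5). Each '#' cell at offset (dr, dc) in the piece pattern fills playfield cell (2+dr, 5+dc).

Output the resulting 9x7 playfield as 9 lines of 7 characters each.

Answer: .......
.......
......#
##...##
..#..#.
..#...#
..##..#
#..#...
..#.###

Derivation:
Fill (2+0,5+1) = (2,6)
Fill (2+1,5+0) = (3,5)
Fill (2+1,5+1) = (3,6)
Fill (2+2,5+0) = (4,5)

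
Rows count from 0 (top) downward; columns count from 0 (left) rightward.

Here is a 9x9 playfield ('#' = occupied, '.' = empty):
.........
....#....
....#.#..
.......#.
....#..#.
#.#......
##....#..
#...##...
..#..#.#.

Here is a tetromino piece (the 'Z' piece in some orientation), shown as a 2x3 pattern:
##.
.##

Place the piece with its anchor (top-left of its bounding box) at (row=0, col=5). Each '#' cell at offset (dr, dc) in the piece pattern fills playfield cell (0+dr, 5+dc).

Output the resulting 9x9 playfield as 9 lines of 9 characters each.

Answer: .....##..
....#.##.
....#.#..
.......#.
....#..#.
#.#......
##....#..
#...##...
..#..#.#.

Derivation:
Fill (0+0,5+0) = (0,5)
Fill (0+0,5+1) = (0,6)
Fill (0+1,5+1) = (1,6)
Fill (0+1,5+2) = (1,7)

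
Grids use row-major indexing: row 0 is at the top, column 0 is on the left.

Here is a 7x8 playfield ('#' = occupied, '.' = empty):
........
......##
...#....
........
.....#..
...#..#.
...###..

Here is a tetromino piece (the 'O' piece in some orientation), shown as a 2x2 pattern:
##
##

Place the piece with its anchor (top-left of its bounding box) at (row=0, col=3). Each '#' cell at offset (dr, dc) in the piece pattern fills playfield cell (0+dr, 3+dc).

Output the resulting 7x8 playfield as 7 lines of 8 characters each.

Answer: ...##...
...##.##
...#....
........
.....#..
...#..#.
...###..

Derivation:
Fill (0+0,3+0) = (0,3)
Fill (0+0,3+1) = (0,4)
Fill (0+1,3+0) = (1,3)
Fill (0+1,3+1) = (1,4)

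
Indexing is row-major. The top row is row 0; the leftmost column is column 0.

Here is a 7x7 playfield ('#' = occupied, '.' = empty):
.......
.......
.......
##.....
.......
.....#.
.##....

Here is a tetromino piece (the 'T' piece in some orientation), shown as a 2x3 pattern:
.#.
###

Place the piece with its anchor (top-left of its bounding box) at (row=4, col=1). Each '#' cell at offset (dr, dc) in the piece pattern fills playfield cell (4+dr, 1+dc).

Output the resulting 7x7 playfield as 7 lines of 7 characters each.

Fill (4+0,1+1) = (4,2)
Fill (4+1,1+0) = (5,1)
Fill (4+1,1+1) = (5,2)
Fill (4+1,1+2) = (5,3)

Answer: .......
.......
.......
##.....
..#....
.###.#.
.##....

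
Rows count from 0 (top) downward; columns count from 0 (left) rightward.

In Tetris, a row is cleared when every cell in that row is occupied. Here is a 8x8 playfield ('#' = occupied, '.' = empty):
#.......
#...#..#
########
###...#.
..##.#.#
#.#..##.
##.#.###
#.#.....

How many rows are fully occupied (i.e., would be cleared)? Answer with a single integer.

Answer: 1

Derivation:
Check each row:
  row 0: 7 empty cells -> not full
  row 1: 5 empty cells -> not full
  row 2: 0 empty cells -> FULL (clear)
  row 3: 4 empty cells -> not full
  row 4: 4 empty cells -> not full
  row 5: 4 empty cells -> not full
  row 6: 2 empty cells -> not full
  row 7: 6 empty cells -> not full
Total rows cleared: 1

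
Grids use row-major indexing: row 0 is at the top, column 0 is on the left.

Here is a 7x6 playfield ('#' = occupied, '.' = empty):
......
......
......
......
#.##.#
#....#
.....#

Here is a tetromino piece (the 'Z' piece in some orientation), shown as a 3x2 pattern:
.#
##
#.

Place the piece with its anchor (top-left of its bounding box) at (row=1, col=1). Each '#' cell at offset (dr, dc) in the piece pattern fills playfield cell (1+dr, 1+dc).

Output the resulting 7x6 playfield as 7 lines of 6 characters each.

Answer: ......
..#...
.##...
.#....
#.##.#
#....#
.....#

Derivation:
Fill (1+0,1+1) = (1,2)
Fill (1+1,1+0) = (2,1)
Fill (1+1,1+1) = (2,2)
Fill (1+2,1+0) = (3,1)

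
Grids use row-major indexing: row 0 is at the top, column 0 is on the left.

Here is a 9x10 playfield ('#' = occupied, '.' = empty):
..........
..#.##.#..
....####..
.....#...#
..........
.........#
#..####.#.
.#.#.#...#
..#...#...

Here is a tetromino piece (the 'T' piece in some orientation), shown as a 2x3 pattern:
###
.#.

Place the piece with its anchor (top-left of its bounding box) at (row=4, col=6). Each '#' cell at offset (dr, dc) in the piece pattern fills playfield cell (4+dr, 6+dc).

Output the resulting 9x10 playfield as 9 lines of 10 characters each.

Answer: ..........
..#.##.#..
....####..
.....#...#
......###.
.......#.#
#..####.#.
.#.#.#...#
..#...#...

Derivation:
Fill (4+0,6+0) = (4,6)
Fill (4+0,6+1) = (4,7)
Fill (4+0,6+2) = (4,8)
Fill (4+1,6+1) = (5,7)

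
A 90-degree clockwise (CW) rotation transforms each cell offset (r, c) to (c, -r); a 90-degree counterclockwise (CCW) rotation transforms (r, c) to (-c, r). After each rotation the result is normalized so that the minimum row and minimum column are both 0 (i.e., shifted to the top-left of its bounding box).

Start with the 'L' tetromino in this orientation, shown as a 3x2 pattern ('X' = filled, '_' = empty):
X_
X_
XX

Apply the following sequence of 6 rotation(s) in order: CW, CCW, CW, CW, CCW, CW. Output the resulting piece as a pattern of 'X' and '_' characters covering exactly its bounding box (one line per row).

Start:
X_
X_
XX
After rotation 1 (CW):
XXX
X__
After rotation 2 (CCW):
X_
X_
XX
After rotation 3 (CW):
XXX
X__
After rotation 4 (CW):
XX
_X
_X
After rotation 5 (CCW):
XXX
X__
After rotation 6 (CW):
XX
_X
_X

Answer: XX
_X
_X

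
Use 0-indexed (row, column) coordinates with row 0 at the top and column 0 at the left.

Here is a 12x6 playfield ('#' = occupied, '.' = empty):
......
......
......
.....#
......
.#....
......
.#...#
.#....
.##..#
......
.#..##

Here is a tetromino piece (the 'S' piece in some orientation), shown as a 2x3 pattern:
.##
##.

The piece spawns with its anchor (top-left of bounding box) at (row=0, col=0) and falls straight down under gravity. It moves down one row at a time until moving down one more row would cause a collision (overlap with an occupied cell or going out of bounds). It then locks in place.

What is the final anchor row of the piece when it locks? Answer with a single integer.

Spawn at (row=0, col=0). Try each row:
  row 0: fits
  row 1: fits
  row 2: fits
  row 3: fits
  row 4: blocked -> lock at row 3

Answer: 3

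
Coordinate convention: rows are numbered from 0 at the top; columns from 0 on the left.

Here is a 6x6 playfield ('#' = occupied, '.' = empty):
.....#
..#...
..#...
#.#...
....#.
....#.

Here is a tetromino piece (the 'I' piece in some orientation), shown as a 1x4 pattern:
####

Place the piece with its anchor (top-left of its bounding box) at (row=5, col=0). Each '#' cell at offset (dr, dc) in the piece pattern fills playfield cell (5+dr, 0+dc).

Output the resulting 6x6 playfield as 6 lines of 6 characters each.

Fill (5+0,0+0) = (5,0)
Fill (5+0,0+1) = (5,1)
Fill (5+0,0+2) = (5,2)
Fill (5+0,0+3) = (5,3)

Answer: .....#
..#...
..#...
#.#...
....#.
#####.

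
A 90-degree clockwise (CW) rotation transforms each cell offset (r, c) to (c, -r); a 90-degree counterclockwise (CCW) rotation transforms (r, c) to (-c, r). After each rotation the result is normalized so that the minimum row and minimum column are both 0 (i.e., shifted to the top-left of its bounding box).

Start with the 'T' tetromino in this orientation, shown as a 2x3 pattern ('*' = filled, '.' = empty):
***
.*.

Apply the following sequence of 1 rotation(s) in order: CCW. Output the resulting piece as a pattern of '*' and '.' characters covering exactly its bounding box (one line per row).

Start:
***
.*.
After rotation 1 (CCW):
*.
**
*.

Answer: *.
**
*.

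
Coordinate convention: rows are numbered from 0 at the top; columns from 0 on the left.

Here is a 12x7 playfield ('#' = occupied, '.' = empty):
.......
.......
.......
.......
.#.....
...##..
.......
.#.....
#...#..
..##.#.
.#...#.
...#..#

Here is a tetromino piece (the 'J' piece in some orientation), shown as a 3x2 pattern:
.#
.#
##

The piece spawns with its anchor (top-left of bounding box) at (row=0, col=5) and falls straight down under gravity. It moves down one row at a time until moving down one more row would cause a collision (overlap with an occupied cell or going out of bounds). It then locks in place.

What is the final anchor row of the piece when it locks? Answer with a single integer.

Answer: 6

Derivation:
Spawn at (row=0, col=5). Try each row:
  row 0: fits
  row 1: fits
  row 2: fits
  row 3: fits
  row 4: fits
  row 5: fits
  row 6: fits
  row 7: blocked -> lock at row 6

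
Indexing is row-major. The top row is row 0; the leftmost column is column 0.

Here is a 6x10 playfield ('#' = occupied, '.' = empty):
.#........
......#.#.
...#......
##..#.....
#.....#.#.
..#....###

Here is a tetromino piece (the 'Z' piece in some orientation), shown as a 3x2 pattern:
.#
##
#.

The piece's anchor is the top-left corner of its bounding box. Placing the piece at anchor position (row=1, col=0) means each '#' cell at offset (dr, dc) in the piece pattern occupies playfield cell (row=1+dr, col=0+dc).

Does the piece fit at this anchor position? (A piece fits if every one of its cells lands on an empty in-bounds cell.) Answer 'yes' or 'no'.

Check each piece cell at anchor (1, 0):
  offset (0,1) -> (1,1): empty -> OK
  offset (1,0) -> (2,0): empty -> OK
  offset (1,1) -> (2,1): empty -> OK
  offset (2,0) -> (3,0): occupied ('#') -> FAIL
All cells valid: no

Answer: no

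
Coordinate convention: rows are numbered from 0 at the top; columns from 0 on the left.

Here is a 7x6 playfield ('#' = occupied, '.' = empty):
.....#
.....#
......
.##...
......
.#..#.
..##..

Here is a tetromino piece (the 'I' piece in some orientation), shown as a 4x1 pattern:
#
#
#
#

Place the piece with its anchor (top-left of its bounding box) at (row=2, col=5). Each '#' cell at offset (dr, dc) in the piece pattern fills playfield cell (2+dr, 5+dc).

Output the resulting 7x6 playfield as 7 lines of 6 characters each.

Fill (2+0,5+0) = (2,5)
Fill (2+1,5+0) = (3,5)
Fill (2+2,5+0) = (4,5)
Fill (2+3,5+0) = (5,5)

Answer: .....#
.....#
.....#
.##..#
.....#
.#..##
..##..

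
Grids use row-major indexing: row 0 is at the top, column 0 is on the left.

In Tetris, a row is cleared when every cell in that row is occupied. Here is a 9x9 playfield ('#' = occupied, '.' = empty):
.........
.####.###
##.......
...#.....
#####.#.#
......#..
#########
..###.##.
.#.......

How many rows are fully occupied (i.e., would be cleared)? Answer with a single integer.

Answer: 1

Derivation:
Check each row:
  row 0: 9 empty cells -> not full
  row 1: 2 empty cells -> not full
  row 2: 7 empty cells -> not full
  row 3: 8 empty cells -> not full
  row 4: 2 empty cells -> not full
  row 5: 8 empty cells -> not full
  row 6: 0 empty cells -> FULL (clear)
  row 7: 4 empty cells -> not full
  row 8: 8 empty cells -> not full
Total rows cleared: 1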